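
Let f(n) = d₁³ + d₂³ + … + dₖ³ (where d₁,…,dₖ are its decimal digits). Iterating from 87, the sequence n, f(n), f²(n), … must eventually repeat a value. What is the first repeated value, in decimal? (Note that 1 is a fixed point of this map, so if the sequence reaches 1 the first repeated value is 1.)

153

87 → 8³ + 7³ = 855
855 → 8³ + 5³ + 5³ = 762
762 → 7³ + 6³ + 2³ = 567
567 → 5³ + 6³ + 7³ = 684
684 → 6³ + 8³ + 4³ = 792
792 → 7³ + 9³ + 2³ = 1080
1080 → 1³ + 0³ + 8³ + 0³ = 513
513 → 5³ + 1³ + 3³ = 153
153 → 1³ + 5³ + 3³ = 153  — 153 already appeared earlier.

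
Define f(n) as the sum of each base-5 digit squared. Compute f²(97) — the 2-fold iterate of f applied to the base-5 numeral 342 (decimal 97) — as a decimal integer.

17

97 = (3,4,2)_5 → 3² + 4² + 2² = 9 + 16 + 4 = 29
29 = (1,0,4)_5 → 1² + 0² + 4² = 1 + 0 + 16 = 17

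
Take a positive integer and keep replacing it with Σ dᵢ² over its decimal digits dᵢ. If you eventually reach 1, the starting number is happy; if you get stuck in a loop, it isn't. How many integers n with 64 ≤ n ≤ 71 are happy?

2

64: 64 → 52 → 29 → 85 → 89 → 145 → 42 → 20 → 4 → 16 → 37 → 58 → 89  (repeats 89)
65: 65 → 61 → 37 → 58 → 89 → 145 → 42 → 20 → 4 → 16 → 37  (repeats 37)
66: 66 → 72 → 53 → 34 → 25 → 29 → 85 → 89 → 145 → 42 → 20 → 4 → 16 → 37 → 58 → 89  (repeats 89)
67: 67 → 85 → 89 → 145 → 42 → 20 → 4 → 16 → 37 → 58 → 89  (repeats 89)
68: 68 → 100 → 1  (reaches 1)
69: 69 → 117 → 51 → 26 → 40 → 16 → 37 → 58 → 89 → 145 → 42 → 20 → 4 → 16  (repeats 16)
70: 70 → 49 → 97 → 130 → 10 → 1  (reaches 1)
71: 71 → 50 → 25 → 29 → 85 → 89 → 145 → 42 → 20 → 4 → 16 → 37 → 58 → 89  (repeats 89)
happy: 68, 70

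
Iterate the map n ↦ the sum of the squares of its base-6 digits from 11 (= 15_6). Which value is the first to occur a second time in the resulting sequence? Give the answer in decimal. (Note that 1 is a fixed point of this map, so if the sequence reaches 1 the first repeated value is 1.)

11 = (1,5)_6 → 26
26 = (4,2)_6 → 20
20 = (3,2)_6 → 13
13 = (2,1)_6 → 5
5 = (5)_6 → 25
25 = (4,1)_6 → 17
17 = (2,5)_6 → 29
29 = (4,5)_6 → 41
41 = (1,0,5)_6 → 26  — 26 already appeared earlier.

26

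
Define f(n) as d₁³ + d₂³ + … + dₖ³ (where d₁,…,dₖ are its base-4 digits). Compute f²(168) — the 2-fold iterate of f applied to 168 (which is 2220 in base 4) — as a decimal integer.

168 = (2,2,2,0)_4 → 2³ + 2³ + 2³ + 0³ = 24
24 = (1,2,0)_4 → 1³ + 2³ + 0³ = 9

9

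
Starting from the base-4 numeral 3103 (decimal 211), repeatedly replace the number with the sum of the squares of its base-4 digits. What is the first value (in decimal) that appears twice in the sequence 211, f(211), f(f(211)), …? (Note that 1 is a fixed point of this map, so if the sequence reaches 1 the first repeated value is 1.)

1

211 = (3,1,0,3)_4 → 3² + 1² + 0² + 3² = 19
19 = (1,0,3)_4 → 1² + 0² + 3² = 10
10 = (2,2)_4 → 2² + 2² = 8
8 = (2,0)_4 → 2² + 0² = 4
4 = (1,0)_4 → 1² + 0² = 1  — reached the fixed point 1.
1 → 1, so 1 is the first repeated value.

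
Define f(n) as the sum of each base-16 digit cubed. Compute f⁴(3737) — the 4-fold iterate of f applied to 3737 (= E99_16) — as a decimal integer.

3737 = (14,9,9)_16 → 14³ + 9³ + 9³ = 4202
4202 = (1,0,6,10)_16 → 1³ + 0³ + 6³ + 10³ = 1217
1217 = (4,12,1)_16 → 4³ + 12³ + 1³ = 1793
1793 = (7,0,1)_16 → 7³ + 0³ + 1³ = 344

344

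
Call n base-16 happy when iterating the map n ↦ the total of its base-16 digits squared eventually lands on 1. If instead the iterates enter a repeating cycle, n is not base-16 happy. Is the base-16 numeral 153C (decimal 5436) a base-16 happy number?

5436 = (1,5,3,12)_16 → 179
179 = (11,3)_16 → 130
130 = (8,2)_16 → 68
68 = (4,4)_16 → 32
32 = (2,0)_16 → 4
4 = (4)_16 → 16
16 = (1,0)_16 → 1  — reached 1.

base-16 happy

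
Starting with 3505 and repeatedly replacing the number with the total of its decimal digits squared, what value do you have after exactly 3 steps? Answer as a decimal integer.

37

3505 → 3² + 5² + 0² + 5² = 59
59 → 5² + 9² = 106
106 → 1² + 0² + 6² = 37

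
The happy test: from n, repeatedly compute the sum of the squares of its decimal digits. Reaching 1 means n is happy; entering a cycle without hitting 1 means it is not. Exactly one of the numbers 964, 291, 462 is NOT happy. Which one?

964: 964 → 133 → 19 → 82 → 68 → 100 → 1  — reaches 1 (happy)
291: 291 → 86 → 100 → 1  — reaches 1 (happy)
462: 462 → 56 → 61 → 37 → 58 → 89 → 145 → 42 → 20 → 4 → 16 → 37  — repeats 37 (not happy)

462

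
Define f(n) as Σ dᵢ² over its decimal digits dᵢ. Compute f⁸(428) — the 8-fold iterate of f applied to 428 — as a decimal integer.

145

428 → 4² + 2² + 8² = 84
84 → 8² + 4² = 80
80 → 8² + 0² = 64
64 → 6² + 4² = 52
52 → 5² + 2² = 29
29 → 2² + 9² = 85
85 → 8² + 5² = 89
89 → 8² + 9² = 145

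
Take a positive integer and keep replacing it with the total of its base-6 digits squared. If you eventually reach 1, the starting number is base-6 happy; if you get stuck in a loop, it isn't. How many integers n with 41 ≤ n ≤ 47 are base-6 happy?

1

41: 41 → 26 → 20 → 13 → 5 → 25 → 17 → 29 → 41  — not base-6 happy
42: 42 → 2 → 4 → 16 → 20 → 13 → 5 → 25 → 17 → 29 → 41 → 26 → 20  — not base-6 happy
43: 43 → 3 → 9 → 10 → 17 → 29 → 41 → 26 → 20 → 13 → 5 → 25 → 17  — not base-6 happy
44: 44 → 6 → 1  — base-6 happy
45: 45 → 11 → 26 → 20 → 13 → 5 → 25 → 17 → 29 → 41 → 26  — not base-6 happy
46: 46 → 18 → 9 → 10 → 17 → 29 → 41 → 26 → 20 → 13 → 5 → 25 → 17  — not base-6 happy
47: 47 → 27 → 25 → 17 → 29 → 41 → 26 → 20 → 13 → 5 → 25  — not base-6 happy
base-6 happy: 44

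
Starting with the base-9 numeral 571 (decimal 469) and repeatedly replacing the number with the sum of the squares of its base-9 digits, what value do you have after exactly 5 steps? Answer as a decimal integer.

469 = (5,7,1)_9 → 75
75 = (8,3)_9 → 73
73 = (8,1)_9 → 65
65 = (7,2)_9 → 53
53 = (5,8)_9 → 89

89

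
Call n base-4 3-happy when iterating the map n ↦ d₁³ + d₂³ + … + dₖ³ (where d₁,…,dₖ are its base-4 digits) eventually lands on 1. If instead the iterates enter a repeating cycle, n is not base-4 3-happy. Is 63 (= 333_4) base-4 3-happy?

not base-4 3-happy

63 = (3,3,3)_4 → 3³ + 3³ + 3³ = 81
81 = (1,1,0,1)_4 → 1³ + 1³ + 0³ + 1³ = 3
3 = (3)_4 → 3³ = 27
27 = (1,2,3)_4 → 1³ + 2³ + 3³ = 36
36 = (2,1,0)_4 → 2³ + 1³ + 0³ = 9
9 = (2,1)_4 → 2³ + 1³ = 9  — 9 already seen; the sequence cycles without reaching 1.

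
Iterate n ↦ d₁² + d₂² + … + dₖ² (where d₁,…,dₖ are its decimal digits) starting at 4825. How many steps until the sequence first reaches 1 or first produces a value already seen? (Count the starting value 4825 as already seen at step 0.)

5

4825 → 4² + 8² + 2² + 5² = 16 + 64 + 4 + 25 = 109
109 → 1² + 0² + 9² = 1 + 0 + 81 = 82
82 → 8² + 2² = 64 + 4 = 68
68 → 6² + 8² = 36 + 64 = 100
100 → 1² + 0² + 0² = 1 + 0 + 0 = 1  — reached 1.
That took 5 steps.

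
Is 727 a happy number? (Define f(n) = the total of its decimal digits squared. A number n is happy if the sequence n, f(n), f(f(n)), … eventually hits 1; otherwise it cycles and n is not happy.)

727 → 7² + 2² + 7² = 102
102 → 1² + 0² + 2² = 5
5 → 5² = 25
25 → 2² + 5² = 29
29 → 2² + 9² = 85
85 → 8² + 5² = 89
89 → 8² + 9² = 145
145 → 1² + 4² + 5² = 42
42 → 4² + 2² = 20
20 → 2² + 0² = 4
4 → 4² = 16
16 → 1² + 6² = 37
37 → 3² + 7² = 58
58 → 5² + 8² = 89  — 89 already seen; the sequence cycles without reaching 1.

not happy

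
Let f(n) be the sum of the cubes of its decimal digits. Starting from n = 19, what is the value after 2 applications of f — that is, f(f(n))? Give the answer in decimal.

19 → 1³ + 9³ = 730
730 → 7³ + 3³ + 0³ = 370

370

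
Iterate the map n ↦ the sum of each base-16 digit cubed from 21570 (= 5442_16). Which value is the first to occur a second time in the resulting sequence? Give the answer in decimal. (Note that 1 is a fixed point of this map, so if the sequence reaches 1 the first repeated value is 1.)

21570 = (5,4,4,2)_16 → 261
261 = (1,0,5)_16 → 126
126 = (7,14)_16 → 3087
3087 = (12,0,15)_16 → 5103
5103 = (1,3,14,15)_16 → 6147
6147 = (1,8,0,3)_16 → 540
540 = (2,1,12)_16 → 1737
1737 = (6,12,9)_16 → 2673
2673 = (10,7,1)_16 → 1344
1344 = (5,4,0)_16 → 189
189 = (11,13)_16 → 3528
3528 = (13,12,8)_16 → 4437
4437 = (1,1,5,5)_16 → 252
252 = (15,12)_16 → 5103  — 5103 already appeared earlier.

5103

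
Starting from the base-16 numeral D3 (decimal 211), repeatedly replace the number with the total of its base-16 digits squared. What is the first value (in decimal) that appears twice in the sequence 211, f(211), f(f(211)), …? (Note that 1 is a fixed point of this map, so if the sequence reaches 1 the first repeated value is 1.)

169

211 = (13,3)_16 → 13² + 3² = 178
178 = (11,2)_16 → 11² + 2² = 125
125 = (7,13)_16 → 7² + 13² = 218
218 = (13,10)_16 → 13² + 10² = 269
269 = (1,0,13)_16 → 1² + 0² + 13² = 170
170 = (10,10)_16 → 10² + 10² = 200
200 = (12,8)_16 → 12² + 8² = 208
208 = (13,0)_16 → 13² + 0² = 169
169 = (10,9)_16 → 10² + 9² = 181
181 = (11,5)_16 → 11² + 5² = 146
146 = (9,2)_16 → 9² + 2² = 85
85 = (5,5)_16 → 5² + 5² = 50
50 = (3,2)_16 → 3² + 2² = 13
13 = (13)_16 → 13² = 169  — 169 already appeared earlier.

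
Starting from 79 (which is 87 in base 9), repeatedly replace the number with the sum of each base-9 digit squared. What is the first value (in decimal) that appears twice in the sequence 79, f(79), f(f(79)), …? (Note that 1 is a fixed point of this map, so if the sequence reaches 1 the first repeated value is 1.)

65

79 = (8,7)_9 → 113
113 = (1,3,5)_9 → 35
35 = (3,8)_9 → 73
73 = (8,1)_9 → 65
65 = (7,2)_9 → 53
53 = (5,8)_9 → 89
89 = (1,0,8)_9 → 65  — 65 already appeared earlier.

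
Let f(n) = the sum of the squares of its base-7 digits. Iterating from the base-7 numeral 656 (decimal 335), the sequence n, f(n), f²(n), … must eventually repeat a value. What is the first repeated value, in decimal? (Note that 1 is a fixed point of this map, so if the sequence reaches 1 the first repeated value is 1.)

335 = (6,5,6)_7 → 6² + 5² + 6² = 97
97 = (1,6,6)_7 → 1² + 6² + 6² = 73
73 = (1,3,3)_7 → 1² + 3² + 3² = 19
19 = (2,5)_7 → 2² + 5² = 29
29 = (4,1)_7 → 4² + 1² = 17
17 = (2,3)_7 → 2² + 3² = 13
13 = (1,6)_7 → 1² + 6² = 37
37 = (5,2)_7 → 5² + 2² = 29  — 29 already appeared earlier.

29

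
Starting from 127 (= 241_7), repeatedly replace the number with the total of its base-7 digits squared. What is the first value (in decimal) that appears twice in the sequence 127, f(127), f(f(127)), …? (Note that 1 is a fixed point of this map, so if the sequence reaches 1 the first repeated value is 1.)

127 = (2,4,1)_7 → 2² + 4² + 1² = 21
21 = (3,0)_7 → 3² + 0² = 9
9 = (1,2)_7 → 1² + 2² = 5
5 = (5)_7 → 5² = 25
25 = (3,4)_7 → 3² + 4² = 25  — 25 already appeared earlier.

25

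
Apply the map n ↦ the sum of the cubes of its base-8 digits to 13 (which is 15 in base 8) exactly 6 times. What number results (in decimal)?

469

13 = (1,5)_8 → 126
126 = (1,7,6)_8 → 560
560 = (1,0,6,0)_8 → 217
217 = (3,3,1)_8 → 55
55 = (6,7)_8 → 559
559 = (1,0,5,7)_8 → 469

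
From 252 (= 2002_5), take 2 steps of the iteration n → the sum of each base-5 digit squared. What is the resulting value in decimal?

252 = (2,0,0,2)_5 → 2² + 0² + 0² + 2² = 8
8 = (1,3)_5 → 1² + 3² = 10

10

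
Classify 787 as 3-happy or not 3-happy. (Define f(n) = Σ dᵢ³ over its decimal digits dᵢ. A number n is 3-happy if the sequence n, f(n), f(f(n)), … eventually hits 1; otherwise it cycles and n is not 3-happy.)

3-happy

787 → 7³ + 8³ + 7³ = 343 + 512 + 343 = 1198
1198 → 1³ + 1³ + 9³ + 8³ = 1 + 1 + 729 + 512 = 1243
1243 → 1³ + 2³ + 4³ + 3³ = 1 + 8 + 64 + 27 = 100
100 → 1³ + 0³ + 0³ = 1 + 0 + 0 = 1  — reached 1.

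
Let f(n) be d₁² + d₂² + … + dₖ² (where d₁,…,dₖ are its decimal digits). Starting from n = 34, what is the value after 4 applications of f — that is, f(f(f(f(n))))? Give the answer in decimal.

89

34 → 3² + 4² = 9 + 16 = 25
25 → 2² + 5² = 4 + 25 = 29
29 → 2² + 9² = 4 + 81 = 85
85 → 8² + 5² = 64 + 25 = 89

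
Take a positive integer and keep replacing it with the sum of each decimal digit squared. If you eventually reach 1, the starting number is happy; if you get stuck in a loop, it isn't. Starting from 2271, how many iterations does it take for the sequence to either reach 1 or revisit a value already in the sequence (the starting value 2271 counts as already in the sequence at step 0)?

2271 → 58
58 → 89
89 → 145
145 → 42
42 → 20
20 → 4
4 → 16
16 → 37
37 → 58  — 58 repeats.
That took 9 steps.

9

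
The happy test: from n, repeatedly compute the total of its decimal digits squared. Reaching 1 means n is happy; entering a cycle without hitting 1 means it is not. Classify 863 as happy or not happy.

863 → 8² + 6² + 3² = 109
109 → 1² + 0² + 9² = 82
82 → 8² + 2² = 68
68 → 6² + 8² = 100
100 → 1² + 0² + 0² = 1  — reached 1.

happy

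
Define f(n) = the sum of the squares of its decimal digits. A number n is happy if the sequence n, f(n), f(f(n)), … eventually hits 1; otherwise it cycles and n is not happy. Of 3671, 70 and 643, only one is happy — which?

70

3671: 3671 → 95 → 106 → 37 → 58 → 89 → 145 → 42 → 20 → 4 → 16 → 37  — repeats 37 (not happy)
70: 70 → 49 → 97 → 130 → 10 → 1  — reaches 1 (happy)
643: 643 → 61 → 37 → 58 → 89 → 145 → 42 → 20 → 4 → 16 → 37  — repeats 37 (not happy)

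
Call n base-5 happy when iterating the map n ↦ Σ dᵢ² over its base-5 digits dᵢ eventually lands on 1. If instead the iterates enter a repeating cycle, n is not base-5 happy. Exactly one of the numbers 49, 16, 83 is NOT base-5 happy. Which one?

49: 49 → 33 → 11 → 5 → 1  — reaches 1 (base-5 happy)
16: 16 → 10 → 4 → 16  — repeats 16 (not base-5 happy)
83: 83 → 19 → 25 → 1  — reaches 1 (base-5 happy)

16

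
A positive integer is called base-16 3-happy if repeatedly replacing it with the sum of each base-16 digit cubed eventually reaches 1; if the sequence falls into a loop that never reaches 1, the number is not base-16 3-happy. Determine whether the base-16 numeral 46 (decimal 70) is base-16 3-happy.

base-16 3-happy

70 = (4,6)_16 → 4³ + 6³ = 64 + 216 = 280
280 = (1,1,8)_16 → 1³ + 1³ + 8³ = 1 + 1 + 512 = 514
514 = (2,0,2)_16 → 2³ + 0³ + 2³ = 8 + 0 + 8 = 16
16 = (1,0)_16 → 1³ + 0³ = 1 + 0 = 1  — reached 1.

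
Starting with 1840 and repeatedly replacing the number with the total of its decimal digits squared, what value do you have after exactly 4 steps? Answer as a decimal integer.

1840 → 1² + 8² + 4² + 0² = 1 + 64 + 16 + 0 = 81
81 → 8² + 1² = 64 + 1 = 65
65 → 6² + 5² = 36 + 25 = 61
61 → 6² + 1² = 36 + 1 = 37

37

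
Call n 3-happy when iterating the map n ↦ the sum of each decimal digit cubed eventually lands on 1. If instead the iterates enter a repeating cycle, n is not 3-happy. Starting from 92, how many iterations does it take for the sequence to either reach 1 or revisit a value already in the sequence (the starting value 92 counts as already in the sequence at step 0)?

4

92 → 9³ + 2³ = 737
737 → 7³ + 3³ + 7³ = 713
713 → 7³ + 1³ + 3³ = 371
371 → 3³ + 7³ + 1³ = 371  — 371 repeats.
That took 4 steps.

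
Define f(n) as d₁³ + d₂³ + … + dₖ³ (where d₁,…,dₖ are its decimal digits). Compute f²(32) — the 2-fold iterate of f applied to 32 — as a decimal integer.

32 → 3³ + 2³ = 35
35 → 3³ + 5³ = 152

152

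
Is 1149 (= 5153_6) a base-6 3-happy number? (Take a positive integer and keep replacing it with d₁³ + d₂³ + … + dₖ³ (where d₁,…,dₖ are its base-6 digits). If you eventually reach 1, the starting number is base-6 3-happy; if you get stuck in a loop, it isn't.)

not base-6 3-happy

1149 = (5,1,5,3)_6 → 278
278 = (1,1,4,2)_6 → 74
74 = (2,0,2)_6 → 16
16 = (2,4)_6 → 72
72 = (2,0,0)_6 → 8
8 = (1,2)_6 → 9
9 = (1,3)_6 → 28
28 = (4,4)_6 → 128
128 = (3,3,2)_6 → 62
62 = (1,4,2)_6 → 73
73 = (2,0,1)_6 → 9  — 9 already seen; the sequence cycles without reaching 1.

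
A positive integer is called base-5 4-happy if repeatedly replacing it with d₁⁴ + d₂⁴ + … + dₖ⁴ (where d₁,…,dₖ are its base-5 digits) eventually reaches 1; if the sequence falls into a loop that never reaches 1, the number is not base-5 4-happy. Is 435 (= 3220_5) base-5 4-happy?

not base-5 4-happy

435 = (3,2,2,0)_5 → 113
113 = (4,2,3)_5 → 353
353 = (2,4,0,3)_5 → 353  — 353 already seen; the sequence cycles without reaching 1.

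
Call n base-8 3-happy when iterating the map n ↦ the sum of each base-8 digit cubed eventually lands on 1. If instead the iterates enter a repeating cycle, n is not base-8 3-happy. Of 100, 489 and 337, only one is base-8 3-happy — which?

100: 100 → 129 → 9 → 2 → 8 → 1  — reaches 1 (base-8 3-happy)
489: 489 → 469 → 476 → 434 → 440 → 559 → 469  — repeats 469 (not base-8 3-happy)
337: 337 → 134 → 224 → 91 → 55 → 559 → 469 → 476 → 434 → 440 → 559  — repeats 559 (not base-8 3-happy)

100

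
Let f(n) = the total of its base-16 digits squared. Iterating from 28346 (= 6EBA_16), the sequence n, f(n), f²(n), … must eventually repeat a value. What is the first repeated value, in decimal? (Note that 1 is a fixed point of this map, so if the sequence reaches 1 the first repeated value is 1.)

169

28346 = (6,14,11,10)_16 → 6² + 14² + 11² + 10² = 453
453 = (1,12,5)_16 → 1² + 12² + 5² = 170
170 = (10,10)_16 → 10² + 10² = 200
200 = (12,8)_16 → 12² + 8² = 208
208 = (13,0)_16 → 13² + 0² = 169
169 = (10,9)_16 → 10² + 9² = 181
181 = (11,5)_16 → 11² + 5² = 146
146 = (9,2)_16 → 9² + 2² = 85
85 = (5,5)_16 → 5² + 5² = 50
50 = (3,2)_16 → 3² + 2² = 13
13 = (13)_16 → 13² = 169  — 169 already appeared earlier.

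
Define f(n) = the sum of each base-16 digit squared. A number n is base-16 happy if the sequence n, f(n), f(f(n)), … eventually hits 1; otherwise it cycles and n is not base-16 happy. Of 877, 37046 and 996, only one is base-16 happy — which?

877: 877 → 214 → 205 → 313 → 91 → 146 → 85 → 50 → 13 → 169 → 181 → 146  — repeats 146 (not base-16 happy)
37046: 37046 → 238 → 392 → 129 → 65 → 17 → 2 → 4 → 16 → 1  — reaches 1 (base-16 happy)
996: 996 → 221 → 338 → 30 → 197 → 169 → 181 → 146 → 85 → 50 → 13 → 169  — repeats 169 (not base-16 happy)

37046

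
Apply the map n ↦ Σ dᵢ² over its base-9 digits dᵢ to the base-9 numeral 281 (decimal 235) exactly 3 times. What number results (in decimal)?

17

235 = (2,8,1)_9 → 2² + 8² + 1² = 69
69 = (7,6)_9 → 7² + 6² = 85
85 = (1,0,4)_9 → 1² + 0² + 4² = 17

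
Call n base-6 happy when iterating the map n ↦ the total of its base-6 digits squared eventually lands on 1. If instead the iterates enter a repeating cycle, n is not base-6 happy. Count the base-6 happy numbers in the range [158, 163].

1

158: 158 → 24 → 16 → 20 → 13 → 5 → 25 → 17 → 29 → 41 → 26 → 20  — not base-6 happy
159: 159 → 29 → 41 → 26 → 20 → 13 → 5 → 25 → 17 → 29  — not base-6 happy
160: 160 → 36 → 1  — base-6 happy
161: 161 → 45 → 11 → 26 → 20 → 13 → 5 → 25 → 17 → 29 → 41 → 26  — not base-6 happy
162: 162 → 25 → 17 → 29 → 41 → 26 → 20 → 13 → 5 → 25  — not base-6 happy
163: 163 → 26 → 20 → 13 → 5 → 25 → 17 → 29 → 41 → 26  — not base-6 happy
base-6 happy: 160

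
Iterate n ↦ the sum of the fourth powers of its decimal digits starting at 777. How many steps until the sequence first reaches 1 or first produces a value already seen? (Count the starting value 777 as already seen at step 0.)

777 → 7⁴ + 7⁴ + 7⁴ = 7203
7203 → 7⁴ + 2⁴ + 0⁴ + 3⁴ = 2498
2498 → 2⁴ + 4⁴ + 9⁴ + 8⁴ = 10929
10929 → 1⁴ + 0⁴ + 9⁴ + 2⁴ + 9⁴ = 13139
13139 → 1⁴ + 3⁴ + 1⁴ + 3⁴ + 9⁴ = 6725
6725 → 6⁴ + 7⁴ + 2⁴ + 5⁴ = 4338
4338 → 4⁴ + 3⁴ + 3⁴ + 8⁴ = 4514
4514 → 4⁴ + 5⁴ + 1⁴ + 4⁴ = 1138
1138 → 1⁴ + 1⁴ + 3⁴ + 8⁴ = 4179
4179 → 4⁴ + 1⁴ + 7⁴ + 9⁴ = 9219
9219 → 9⁴ + 2⁴ + 1⁴ + 9⁴ = 13139  — 13139 repeats.
That took 11 steps.

11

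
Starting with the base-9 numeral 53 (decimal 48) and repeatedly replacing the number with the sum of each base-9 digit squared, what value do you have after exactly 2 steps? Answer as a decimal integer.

58

48 = (5,3)_9 → 34
34 = (3,7)_9 → 58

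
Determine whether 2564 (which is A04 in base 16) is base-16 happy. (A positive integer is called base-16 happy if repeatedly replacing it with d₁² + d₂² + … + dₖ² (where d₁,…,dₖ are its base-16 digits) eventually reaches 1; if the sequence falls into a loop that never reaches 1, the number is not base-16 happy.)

base-16 happy

2564 = (10,0,4)_16 → 10² + 0² + 4² = 100 + 0 + 16 = 116
116 = (7,4)_16 → 7² + 4² = 49 + 16 = 65
65 = (4,1)_16 → 4² + 1² = 16 + 1 = 17
17 = (1,1)_16 → 1² + 1² = 1 + 1 = 2
2 = (2)_16 → 2² = 4
4 = (4)_16 → 4² = 16
16 = (1,0)_16 → 1² + 0² = 1 + 0 = 1  — reached 1.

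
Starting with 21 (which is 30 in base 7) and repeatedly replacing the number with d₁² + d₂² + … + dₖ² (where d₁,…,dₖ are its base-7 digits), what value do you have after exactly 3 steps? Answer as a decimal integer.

21 = (3,0)_7 → 9
9 = (1,2)_7 → 5
5 = (5)_7 → 25

25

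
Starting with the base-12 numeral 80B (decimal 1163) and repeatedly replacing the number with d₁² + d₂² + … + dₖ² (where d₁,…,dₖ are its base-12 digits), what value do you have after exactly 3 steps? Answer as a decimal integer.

1163 = (8,0,11)_12 → 8² + 0² + 11² = 64 + 0 + 121 = 185
185 = (1,3,5)_12 → 1² + 3² + 5² = 1 + 9 + 25 = 35
35 = (2,11)_12 → 2² + 11² = 4 + 121 = 125

125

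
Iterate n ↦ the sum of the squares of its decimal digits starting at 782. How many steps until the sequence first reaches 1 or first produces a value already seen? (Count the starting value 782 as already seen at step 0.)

13

782 → 7² + 8² + 2² = 117
117 → 1² + 1² + 7² = 51
51 → 5² + 1² = 26
26 → 2² + 6² = 40
40 → 4² + 0² = 16
16 → 1² + 6² = 37
37 → 3² + 7² = 58
58 → 5² + 8² = 89
89 → 8² + 9² = 145
145 → 1² + 4² + 5² = 42
42 → 4² + 2² = 20
20 → 2² + 0² = 4
4 → 4² = 16  — 16 repeats.
That took 13 steps.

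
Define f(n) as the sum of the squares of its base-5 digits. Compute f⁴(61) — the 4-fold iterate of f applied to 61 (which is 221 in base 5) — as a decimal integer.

61 = (2,2,1)_5 → 2² + 2² + 1² = 9
9 = (1,4)_5 → 1² + 4² = 17
17 = (3,2)_5 → 3² + 2² = 13
13 = (2,3)_5 → 2² + 3² = 13

13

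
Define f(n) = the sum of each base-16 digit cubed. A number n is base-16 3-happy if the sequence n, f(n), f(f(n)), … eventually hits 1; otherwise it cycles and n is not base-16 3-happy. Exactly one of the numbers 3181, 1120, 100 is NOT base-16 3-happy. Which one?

3181: 3181 → 4141 → 2206 → 3985 → 4105 → 730 → 3205 → 2365 → 2953 → 2572 → 2728 → 2512 → 2926 → 4291 → 1756 → 4141  — repeats 4141 (not base-16 3-happy)
1120: 1120 → 280 → 514 → 16 → 1  — reaches 1 (base-16 3-happy)
100: 100 → 280 → 514 → 16 → 1  — reaches 1 (base-16 3-happy)

3181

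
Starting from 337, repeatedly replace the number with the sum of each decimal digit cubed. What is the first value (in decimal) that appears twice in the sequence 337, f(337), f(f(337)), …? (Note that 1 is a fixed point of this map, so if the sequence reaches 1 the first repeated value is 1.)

337 → 3³ + 3³ + 7³ = 397
397 → 3³ + 9³ + 7³ = 1099
1099 → 1³ + 0³ + 9³ + 9³ = 1459
1459 → 1³ + 4³ + 5³ + 9³ = 919
919 → 9³ + 1³ + 9³ = 1459  — 1459 already appeared earlier.

1459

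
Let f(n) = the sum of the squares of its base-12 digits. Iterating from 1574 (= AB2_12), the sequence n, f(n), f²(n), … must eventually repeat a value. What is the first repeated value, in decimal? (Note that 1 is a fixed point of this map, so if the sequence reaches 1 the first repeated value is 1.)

25

1574 = (10,11,2)_12 → 10² + 11² + 2² = 100 + 121 + 4 = 225
225 = (1,6,9)_12 → 1² + 6² + 9² = 1 + 36 + 81 = 118
118 = (9,10)_12 → 9² + 10² = 81 + 100 = 181
181 = (1,3,1)_12 → 1² + 3² + 1² = 1 + 9 + 1 = 11
11 = (11)_12 → 11² = 121
121 = (10,1)_12 → 10² + 1² = 100 + 1 = 101
101 = (8,5)_12 → 8² + 5² = 64 + 25 = 89
89 = (7,5)_12 → 7² + 5² = 49 + 25 = 74
74 = (6,2)_12 → 6² + 2² = 36 + 4 = 40
40 = (3,4)_12 → 3² + 4² = 9 + 16 = 25
25 = (2,1)_12 → 2² + 1² = 4 + 1 = 5
5 = (5)_12 → 5² = 25  — 25 already appeared earlier.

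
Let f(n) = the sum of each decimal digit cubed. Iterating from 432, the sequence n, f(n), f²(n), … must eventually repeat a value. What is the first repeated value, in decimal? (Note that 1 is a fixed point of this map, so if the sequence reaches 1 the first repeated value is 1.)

432 → 4³ + 3³ + 2³ = 99
99 → 9³ + 9³ = 1458
1458 → 1³ + 4³ + 5³ + 8³ = 702
702 → 7³ + 0³ + 2³ = 351
351 → 3³ + 5³ + 1³ = 153
153 → 1³ + 5³ + 3³ = 153  — 153 already appeared earlier.

153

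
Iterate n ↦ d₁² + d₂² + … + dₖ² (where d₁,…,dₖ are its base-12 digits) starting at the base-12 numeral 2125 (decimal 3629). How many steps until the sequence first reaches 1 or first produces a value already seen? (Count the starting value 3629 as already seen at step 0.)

11

3629 = (2,1,2,5)_12 → 2² + 1² + 2² + 5² = 4 + 1 + 4 + 25 = 34
34 = (2,10)_12 → 2² + 10² = 4 + 100 = 104
104 = (8,8)_12 → 8² + 8² = 64 + 64 = 128
128 = (10,8)_12 → 10² + 8² = 100 + 64 = 164
164 = (1,1,8)_12 → 1² + 1² + 8² = 1 + 1 + 64 = 66
66 = (5,6)_12 → 5² + 6² = 25 + 36 = 61
61 = (5,1)_12 → 5² + 1² = 25 + 1 = 26
26 = (2,2)_12 → 2² + 2² = 4 + 4 = 8
8 = (8)_12 → 8² = 64
64 = (5,4)_12 → 5² + 4² = 25 + 16 = 41
41 = (3,5)_12 → 3² + 5² = 9 + 25 = 34  — 34 repeats.
That took 11 steps.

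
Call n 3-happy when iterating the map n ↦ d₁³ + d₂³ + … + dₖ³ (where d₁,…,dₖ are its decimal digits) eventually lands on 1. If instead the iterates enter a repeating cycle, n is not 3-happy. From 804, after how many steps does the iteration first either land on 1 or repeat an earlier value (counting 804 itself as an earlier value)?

804 → 8³ + 0³ + 4³ = 512 + 0 + 64 = 576
576 → 5³ + 7³ + 6³ = 125 + 343 + 216 = 684
684 → 6³ + 8³ + 4³ = 216 + 512 + 64 = 792
792 → 7³ + 9³ + 2³ = 343 + 729 + 8 = 1080
1080 → 1³ + 0³ + 8³ + 0³ = 1 + 0 + 512 + 0 = 513
513 → 5³ + 1³ + 3³ = 125 + 1 + 27 = 153
153 → 1³ + 5³ + 3³ = 1 + 125 + 27 = 153  — 153 repeats.
That took 7 steps.

7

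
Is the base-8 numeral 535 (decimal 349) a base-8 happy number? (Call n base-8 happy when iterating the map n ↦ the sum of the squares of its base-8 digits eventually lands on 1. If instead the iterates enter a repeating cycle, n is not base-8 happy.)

349 = (5,3,5)_8 → 59
59 = (7,3)_8 → 58
58 = (7,2)_8 → 53
53 = (6,5)_8 → 61
61 = (7,5)_8 → 74
74 = (1,1,2)_8 → 6
6 = (6)_8 → 36
36 = (4,4)_8 → 32
32 = (4,0)_8 → 16
16 = (2,0)_8 → 4
4 = (4)_8 → 16  — 16 already seen; the sequence cycles without reaching 1.

not base-8 happy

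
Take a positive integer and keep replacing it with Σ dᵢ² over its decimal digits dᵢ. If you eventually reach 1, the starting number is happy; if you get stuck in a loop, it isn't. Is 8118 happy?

8118 → 8² + 1² + 1² + 8² = 130
130 → 1² + 3² + 0² = 10
10 → 1² + 0² = 1  — reached 1.

happy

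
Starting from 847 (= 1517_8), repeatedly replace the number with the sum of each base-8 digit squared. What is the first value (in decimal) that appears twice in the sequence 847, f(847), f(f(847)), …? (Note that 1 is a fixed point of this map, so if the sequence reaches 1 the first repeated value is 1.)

847 = (1,5,1,7)_8 → 1² + 5² + 1² + 7² = 1 + 25 + 1 + 49 = 76
76 = (1,1,4)_8 → 1² + 1² + 4² = 1 + 1 + 16 = 18
18 = (2,2)_8 → 2² + 2² = 4 + 4 = 8
8 = (1,0)_8 → 1² + 0² = 1 + 0 = 1  — reached the fixed point 1.
1 → 1, so 1 is the first repeated value.

1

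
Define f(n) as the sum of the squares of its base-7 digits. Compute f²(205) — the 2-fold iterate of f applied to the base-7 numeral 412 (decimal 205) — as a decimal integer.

9

205 = (4,1,2)_7 → 21
21 = (3,0)_7 → 9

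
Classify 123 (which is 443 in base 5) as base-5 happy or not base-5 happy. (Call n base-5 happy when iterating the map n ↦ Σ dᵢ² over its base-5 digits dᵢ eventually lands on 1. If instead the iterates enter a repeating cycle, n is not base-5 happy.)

base-5 happy

123 = (4,4,3)_5 → 41
41 = (1,3,1)_5 → 11
11 = (2,1)_5 → 5
5 = (1,0)_5 → 1  — reached 1.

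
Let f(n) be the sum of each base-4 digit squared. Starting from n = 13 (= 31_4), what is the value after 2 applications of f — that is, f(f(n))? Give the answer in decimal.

8

13 = (3,1)_4 → 3² + 1² = 10
10 = (2,2)_4 → 2² + 2² = 8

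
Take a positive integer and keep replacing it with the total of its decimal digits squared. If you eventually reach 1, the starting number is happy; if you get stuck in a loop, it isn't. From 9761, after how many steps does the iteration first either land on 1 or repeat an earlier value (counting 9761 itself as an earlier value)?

4

9761 → 9² + 7² + 6² + 1² = 81 + 49 + 36 + 1 = 167
167 → 1² + 6² + 7² = 1 + 36 + 49 = 86
86 → 8² + 6² = 64 + 36 = 100
100 → 1² + 0² + 0² = 1 + 0 + 0 = 1  — reached 1.
That took 4 steps.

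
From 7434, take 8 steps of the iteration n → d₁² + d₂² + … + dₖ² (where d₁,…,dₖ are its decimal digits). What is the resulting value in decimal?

145

7434 → 7² + 4² + 3² + 4² = 90
90 → 9² + 0² = 81
81 → 8² + 1² = 65
65 → 6² + 5² = 61
61 → 6² + 1² = 37
37 → 3² + 7² = 58
58 → 5² + 8² = 89
89 → 8² + 9² = 145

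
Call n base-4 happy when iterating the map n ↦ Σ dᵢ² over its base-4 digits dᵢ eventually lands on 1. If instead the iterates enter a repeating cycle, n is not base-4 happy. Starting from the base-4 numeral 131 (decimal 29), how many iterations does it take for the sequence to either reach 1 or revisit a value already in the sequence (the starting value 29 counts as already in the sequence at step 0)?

29 = (1,3,1)_4 → 1² + 3² + 1² = 11
11 = (2,3)_4 → 2² + 3² = 13
13 = (3,1)_4 → 3² + 1² = 10
10 = (2,2)_4 → 2² + 2² = 8
8 = (2,0)_4 → 2² + 0² = 4
4 = (1,0)_4 → 1² + 0² = 1  — reached 1.
That took 6 steps.

6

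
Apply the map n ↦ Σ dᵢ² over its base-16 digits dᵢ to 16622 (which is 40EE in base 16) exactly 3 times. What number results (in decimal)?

16622 = (4,0,14,14)_16 → 408
408 = (1,9,8)_16 → 146
146 = (9,2)_16 → 85

85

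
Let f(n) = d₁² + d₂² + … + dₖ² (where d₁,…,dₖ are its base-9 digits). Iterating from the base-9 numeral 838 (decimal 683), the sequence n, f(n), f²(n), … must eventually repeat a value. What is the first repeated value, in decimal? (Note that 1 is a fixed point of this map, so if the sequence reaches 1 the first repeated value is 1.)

41

683 = (8,3,8)_9 → 137
137 = (1,6,2)_9 → 41
41 = (4,5)_9 → 41  — 41 already appeared earlier.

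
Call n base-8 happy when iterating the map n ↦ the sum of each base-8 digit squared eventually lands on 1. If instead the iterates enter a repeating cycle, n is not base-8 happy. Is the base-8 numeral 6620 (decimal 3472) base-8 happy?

base-8 happy

3472 = (6,6,2,0)_8 → 6² + 6² + 2² + 0² = 36 + 36 + 4 + 0 = 76
76 = (1,1,4)_8 → 1² + 1² + 4² = 1 + 1 + 16 = 18
18 = (2,2)_8 → 2² + 2² = 4 + 4 = 8
8 = (1,0)_8 → 1² + 0² = 1 + 0 = 1  — reached 1.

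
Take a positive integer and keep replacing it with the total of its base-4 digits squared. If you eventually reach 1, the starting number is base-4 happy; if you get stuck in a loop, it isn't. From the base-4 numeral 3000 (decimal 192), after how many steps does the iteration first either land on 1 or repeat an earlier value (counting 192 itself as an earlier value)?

5

192 = (3,0,0,0)_4 → 3² + 0² + 0² + 0² = 9 + 0 + 0 + 0 = 9
9 = (2,1)_4 → 2² + 1² = 4 + 1 = 5
5 = (1,1)_4 → 1² + 1² = 1 + 1 = 2
2 = (2)_4 → 2² = 4
4 = (1,0)_4 → 1² + 0² = 1 + 0 = 1  — reached 1.
That took 5 steps.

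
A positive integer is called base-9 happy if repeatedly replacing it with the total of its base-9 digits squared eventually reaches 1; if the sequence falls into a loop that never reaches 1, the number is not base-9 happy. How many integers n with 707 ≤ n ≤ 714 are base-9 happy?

707: 707 → 125 → 81 → 1  (reaches 1)
708: 708 → 136 → 38 → 20 → 8 → 64 → 50 → 50  (repeats 50)
709: 709 → 149 → 75 → 73 → 65 → 53 → 89 → 65  (repeats 65)
710: 710 → 164 → 8 → 64 → 50 → 50  (repeats 50)
711: 711 → 113 → 35 → 73 → 65 → 53 → 89 → 65  (repeats 65)
712: 712 → 114 → 46 → 26 → 68 → 74 → 68  (repeats 68)
713: 713 → 117 → 17 → 65 → 53 → 89 → 65  (repeats 65)
714: 714 → 122 → 42 → 52 → 74 → 68 → 74  (repeats 74)
base-9 happy: 707

1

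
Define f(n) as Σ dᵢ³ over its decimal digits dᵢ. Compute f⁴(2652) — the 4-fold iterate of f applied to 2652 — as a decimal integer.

1242

2652 → 357
357 → 495
495 → 918
918 → 1242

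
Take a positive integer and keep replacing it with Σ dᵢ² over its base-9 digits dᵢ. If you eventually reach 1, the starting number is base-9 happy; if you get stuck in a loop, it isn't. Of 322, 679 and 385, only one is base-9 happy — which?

385

322: 322 → 122 → 42 → 52 → 74 → 68 → 74  — repeats 74 (not base-9 happy)
679: 679 → 89 → 65 → 53 → 89  — repeats 89 (not base-9 happy)
385: 385 → 101 → 9 → 1  — reaches 1 (base-9 happy)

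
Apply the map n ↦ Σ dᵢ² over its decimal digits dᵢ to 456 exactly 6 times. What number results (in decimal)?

456 → 77
77 → 98
98 → 145
145 → 42
42 → 20
20 → 4

4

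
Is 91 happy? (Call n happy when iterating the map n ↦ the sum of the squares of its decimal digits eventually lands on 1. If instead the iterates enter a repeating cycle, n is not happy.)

happy

91 → 9² + 1² = 81 + 1 = 82
82 → 8² + 2² = 64 + 4 = 68
68 → 6² + 8² = 36 + 64 = 100
100 → 1² + 0² + 0² = 1 + 0 + 0 = 1  — reached 1.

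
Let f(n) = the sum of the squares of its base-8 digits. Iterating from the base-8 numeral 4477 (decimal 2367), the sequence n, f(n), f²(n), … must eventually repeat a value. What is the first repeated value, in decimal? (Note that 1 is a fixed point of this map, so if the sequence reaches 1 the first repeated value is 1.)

2367 = (4,4,7,7)_8 → 4² + 4² + 7² + 7² = 16 + 16 + 49 + 49 = 130
130 = (2,0,2)_8 → 2² + 0² + 2² = 4 + 0 + 4 = 8
8 = (1,0)_8 → 1² + 0² = 1 + 0 = 1  — reached the fixed point 1.
1 → 1, so 1 is the first repeated value.

1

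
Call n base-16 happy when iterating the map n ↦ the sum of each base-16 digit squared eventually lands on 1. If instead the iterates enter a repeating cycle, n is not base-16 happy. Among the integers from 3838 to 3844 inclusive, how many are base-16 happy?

3838: 3838 → 617 → 121 → 130 → 68 → 32 → 4 → 16 → 1  (reaches 1)
3839: 3839 → 646 → 104 → 100 → 52 → 25 → 82 → 29 → 170 → 200 → 208 → 169 → 181 → 146 → 85 → 50 → 13 → 169  (repeats 169)
3840: 3840 → 225 → 197 → 169 → 181 → 146 → 85 → 50 → 13 → 169  (repeats 169)
3841: 3841 → 226 → 200 → 208 → 169 → 181 → 146 → 85 → 50 → 13 → 169  (repeats 169)
3842: 3842 → 229 → 221 → 338 → 30 → 197 → 169 → 181 → 146 → 85 → 50 → 13 → 169  (repeats 169)
3843: 3843 → 234 → 296 → 69 → 41 → 85 → 50 → 13 → 169 → 181 → 146 → 85  (repeats 85)
3844: 3844 → 241 → 226 → 200 → 208 → 169 → 181 → 146 → 85 → 50 → 13 → 169  (repeats 169)
base-16 happy: 3838

1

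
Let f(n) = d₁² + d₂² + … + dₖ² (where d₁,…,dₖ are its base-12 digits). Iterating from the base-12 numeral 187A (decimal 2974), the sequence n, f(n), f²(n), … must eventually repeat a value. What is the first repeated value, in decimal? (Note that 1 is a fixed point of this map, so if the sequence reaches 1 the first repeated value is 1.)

2974 = (1,8,7,10)_12 → 1² + 8² + 7² + 10² = 1 + 64 + 49 + 100 = 214
214 = (1,5,10)_12 → 1² + 5² + 10² = 1 + 25 + 100 = 126
126 = (10,6)_12 → 10² + 6² = 100 + 36 = 136
136 = (11,4)_12 → 11² + 4² = 121 + 16 = 137
137 = (11,5)_12 → 11² + 5² = 121 + 25 = 146
146 = (1,0,2)_12 → 1² + 0² + 2² = 1 + 0 + 4 = 5
5 = (5)_12 → 5² = 25
25 = (2,1)_12 → 2² + 1² = 4 + 1 = 5  — 5 already appeared earlier.

5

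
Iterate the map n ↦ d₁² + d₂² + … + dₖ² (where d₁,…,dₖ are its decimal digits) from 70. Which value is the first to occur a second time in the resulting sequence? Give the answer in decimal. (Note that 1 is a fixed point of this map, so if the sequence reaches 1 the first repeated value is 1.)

70 → 7² + 0² = 49
49 → 4² + 9² = 97
97 → 9² + 7² = 130
130 → 1² + 3² + 0² = 10
10 → 1² + 0² = 1  — reached the fixed point 1.
1 → 1, so 1 is the first repeated value.

1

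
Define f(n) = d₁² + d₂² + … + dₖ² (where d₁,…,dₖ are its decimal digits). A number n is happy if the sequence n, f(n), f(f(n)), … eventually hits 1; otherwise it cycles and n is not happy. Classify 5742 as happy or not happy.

5742 → 5² + 7² + 4² + 2² = 25 + 49 + 16 + 4 = 94
94 → 9² + 4² = 81 + 16 = 97
97 → 9² + 7² = 81 + 49 = 130
130 → 1² + 3² + 0² = 1 + 9 + 0 = 10
10 → 1² + 0² = 1 + 0 = 1  — reached 1.

happy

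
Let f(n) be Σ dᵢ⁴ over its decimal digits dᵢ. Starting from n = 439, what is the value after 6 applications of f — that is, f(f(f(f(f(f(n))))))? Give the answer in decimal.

439 → 6898
6898 → 16049
16049 → 8114
8114 → 4354
4354 → 1218
1218 → 4114

4114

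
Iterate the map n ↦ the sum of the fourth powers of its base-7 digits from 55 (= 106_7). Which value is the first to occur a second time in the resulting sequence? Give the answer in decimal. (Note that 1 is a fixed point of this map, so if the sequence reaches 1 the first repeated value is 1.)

803

55 = (1,0,6)_7 → 1⁴ + 0⁴ + 6⁴ = 1297
1297 = (3,5,3,2)_7 → 3⁴ + 5⁴ + 3⁴ + 2⁴ = 803
803 = (2,2,2,5)_7 → 2⁴ + 2⁴ + 2⁴ + 5⁴ = 673
673 = (1,6,5,1)_7 → 1⁴ + 6⁴ + 5⁴ + 1⁴ = 1923
1923 = (5,4,1,5)_7 → 5⁴ + 4⁴ + 1⁴ + 5⁴ = 1507
1507 = (4,2,5,2)_7 → 4⁴ + 2⁴ + 5⁴ + 2⁴ = 913
913 = (2,4,4,3)_7 → 2⁴ + 4⁴ + 4⁴ + 3⁴ = 609
609 = (1,5,3,0)_7 → 1⁴ + 5⁴ + 3⁴ + 0⁴ = 707
707 = (2,0,3,0)_7 → 2⁴ + 0⁴ + 3⁴ + 0⁴ = 97
97 = (1,6,6)_7 → 1⁴ + 6⁴ + 6⁴ = 2593
2593 = (1,0,3,6,3)_7 → 1⁴ + 0⁴ + 3⁴ + 6⁴ + 3⁴ = 1459
1459 = (4,1,5,3)_7 → 4⁴ + 1⁴ + 5⁴ + 3⁴ = 963
963 = (2,5,4,4)_7 → 2⁴ + 5⁴ + 4⁴ + 4⁴ = 1153
1153 = (3,2,3,5)_7 → 3⁴ + 2⁴ + 3⁴ + 5⁴ = 803  — 803 already appeared earlier.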